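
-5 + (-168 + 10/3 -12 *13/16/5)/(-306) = -81803/18360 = -4.46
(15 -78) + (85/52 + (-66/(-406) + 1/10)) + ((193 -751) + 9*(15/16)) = -610.67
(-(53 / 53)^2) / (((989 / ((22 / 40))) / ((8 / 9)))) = -22 / 44505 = -0.00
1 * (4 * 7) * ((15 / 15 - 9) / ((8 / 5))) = -140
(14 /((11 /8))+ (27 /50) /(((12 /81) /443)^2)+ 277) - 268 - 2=42490610937 /8800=4828478.52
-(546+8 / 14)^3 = -56006043976 / 343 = -163282927.04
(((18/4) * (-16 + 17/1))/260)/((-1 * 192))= -3/33280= -0.00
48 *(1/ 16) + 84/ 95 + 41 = 44.88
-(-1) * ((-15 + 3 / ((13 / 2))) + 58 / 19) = -2837 / 247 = -11.49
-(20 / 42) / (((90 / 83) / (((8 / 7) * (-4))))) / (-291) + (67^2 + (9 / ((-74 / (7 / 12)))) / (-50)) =25577825715653 / 5697896400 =4488.99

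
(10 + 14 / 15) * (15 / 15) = 164 / 15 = 10.93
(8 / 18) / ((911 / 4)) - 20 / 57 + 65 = 10071409 / 155781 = 64.65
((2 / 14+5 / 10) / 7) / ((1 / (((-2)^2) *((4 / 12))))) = 6 / 49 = 0.12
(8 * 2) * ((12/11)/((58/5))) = 480/319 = 1.50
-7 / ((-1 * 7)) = 1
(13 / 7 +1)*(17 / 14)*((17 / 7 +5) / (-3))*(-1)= 8840 / 1029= 8.59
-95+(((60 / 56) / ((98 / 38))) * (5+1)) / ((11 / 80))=-290035 / 3773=-76.87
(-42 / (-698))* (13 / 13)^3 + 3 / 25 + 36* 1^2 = 315672 / 8725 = 36.18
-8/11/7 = -8/77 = -0.10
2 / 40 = 1 / 20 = 0.05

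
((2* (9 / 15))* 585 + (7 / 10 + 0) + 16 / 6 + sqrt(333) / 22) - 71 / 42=3* sqrt(37) / 22 + 73886 / 105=704.51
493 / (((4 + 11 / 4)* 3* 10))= 986 / 405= 2.43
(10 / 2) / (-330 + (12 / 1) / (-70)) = -175 / 11556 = -0.02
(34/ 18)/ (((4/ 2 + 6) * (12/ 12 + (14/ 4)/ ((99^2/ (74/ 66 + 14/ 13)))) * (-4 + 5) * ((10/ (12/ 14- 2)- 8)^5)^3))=-2131935061082112/ 20711926257721884497544668848281937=-0.00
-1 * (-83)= 83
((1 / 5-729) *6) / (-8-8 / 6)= 16398 / 35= 468.51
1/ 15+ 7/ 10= 23/ 30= 0.77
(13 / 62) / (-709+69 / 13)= -169 / 567176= -0.00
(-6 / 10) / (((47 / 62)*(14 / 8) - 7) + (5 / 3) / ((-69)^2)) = 0.11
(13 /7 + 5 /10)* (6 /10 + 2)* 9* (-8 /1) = -15444 /35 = -441.26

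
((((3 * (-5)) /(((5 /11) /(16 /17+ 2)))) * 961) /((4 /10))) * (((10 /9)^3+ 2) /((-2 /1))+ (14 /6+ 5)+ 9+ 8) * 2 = -43631802500 /4131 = -10562043.69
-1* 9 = -9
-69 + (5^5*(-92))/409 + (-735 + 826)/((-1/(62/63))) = -3171143/3681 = -861.49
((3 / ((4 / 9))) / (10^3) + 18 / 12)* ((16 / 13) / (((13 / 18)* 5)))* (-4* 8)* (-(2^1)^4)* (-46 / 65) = -1277531136 / 6865625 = -186.08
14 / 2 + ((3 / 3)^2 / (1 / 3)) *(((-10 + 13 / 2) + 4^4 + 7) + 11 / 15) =7877 / 10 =787.70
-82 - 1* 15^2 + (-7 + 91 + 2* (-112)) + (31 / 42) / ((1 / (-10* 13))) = -542.95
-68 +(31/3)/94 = -67.89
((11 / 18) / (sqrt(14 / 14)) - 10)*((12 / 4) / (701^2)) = -169 / 2948406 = -0.00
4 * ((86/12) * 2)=172/3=57.33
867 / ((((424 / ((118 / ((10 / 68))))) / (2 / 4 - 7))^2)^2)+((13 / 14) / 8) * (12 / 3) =175426132527740965429 / 8837338720000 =19850561.13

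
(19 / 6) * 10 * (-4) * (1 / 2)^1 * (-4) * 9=2280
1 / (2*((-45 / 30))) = -1 / 3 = -0.33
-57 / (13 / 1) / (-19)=3 / 13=0.23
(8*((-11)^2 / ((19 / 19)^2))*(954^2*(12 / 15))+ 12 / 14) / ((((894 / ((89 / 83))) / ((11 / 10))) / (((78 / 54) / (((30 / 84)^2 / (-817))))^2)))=15010612451098396380248 / 188578125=79598906029521.70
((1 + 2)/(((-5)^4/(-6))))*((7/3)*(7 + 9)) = -672/625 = -1.08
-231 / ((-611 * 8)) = 231 / 4888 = 0.05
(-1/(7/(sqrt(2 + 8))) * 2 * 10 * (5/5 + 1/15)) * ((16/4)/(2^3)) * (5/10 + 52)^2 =-4200 * sqrt(10) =-13281.57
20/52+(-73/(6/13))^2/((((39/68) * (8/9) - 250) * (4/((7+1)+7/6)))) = -229.40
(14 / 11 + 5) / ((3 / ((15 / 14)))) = 345 / 154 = 2.24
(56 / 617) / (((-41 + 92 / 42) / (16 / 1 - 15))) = -1176 / 502855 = -0.00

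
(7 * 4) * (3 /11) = 84 /11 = 7.64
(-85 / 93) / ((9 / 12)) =-340 / 279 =-1.22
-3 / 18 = -0.17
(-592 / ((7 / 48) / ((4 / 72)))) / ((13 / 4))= -18944 / 273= -69.39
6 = 6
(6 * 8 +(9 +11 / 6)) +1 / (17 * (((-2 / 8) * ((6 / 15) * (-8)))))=12017 / 204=58.91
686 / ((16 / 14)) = 2401 / 4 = 600.25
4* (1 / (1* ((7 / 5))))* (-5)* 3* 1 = -300 / 7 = -42.86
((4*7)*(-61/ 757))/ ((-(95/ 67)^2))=7667212/ 6831925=1.12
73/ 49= 1.49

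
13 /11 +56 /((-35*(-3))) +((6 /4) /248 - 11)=-759377 /81840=-9.28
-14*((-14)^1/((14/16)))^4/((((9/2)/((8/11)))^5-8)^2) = -1008806316530991104/90278728214814395881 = -0.01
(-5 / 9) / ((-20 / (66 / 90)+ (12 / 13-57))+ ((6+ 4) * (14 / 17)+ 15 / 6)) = 24310 / 3177459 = 0.01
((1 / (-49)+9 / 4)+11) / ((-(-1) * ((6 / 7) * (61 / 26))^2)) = 438217 / 133956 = 3.27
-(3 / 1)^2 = -9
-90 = -90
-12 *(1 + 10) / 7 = -132 / 7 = -18.86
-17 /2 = -8.50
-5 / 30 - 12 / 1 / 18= -5 / 6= -0.83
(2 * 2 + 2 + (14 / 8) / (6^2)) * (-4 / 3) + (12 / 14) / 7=-7.94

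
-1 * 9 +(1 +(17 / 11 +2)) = -49 / 11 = -4.45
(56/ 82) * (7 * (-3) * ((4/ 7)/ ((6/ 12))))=-672/ 41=-16.39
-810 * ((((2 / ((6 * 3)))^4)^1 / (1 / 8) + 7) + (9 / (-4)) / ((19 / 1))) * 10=-85800275 / 1539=-55750.67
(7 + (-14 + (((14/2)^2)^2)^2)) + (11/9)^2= 466948435/81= 5764795.49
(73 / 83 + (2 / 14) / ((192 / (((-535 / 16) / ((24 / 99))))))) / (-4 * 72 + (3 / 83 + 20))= -3697657 / 1275387904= -0.00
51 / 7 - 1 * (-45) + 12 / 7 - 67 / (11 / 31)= -1483 / 11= -134.82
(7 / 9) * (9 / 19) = 7 / 19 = 0.37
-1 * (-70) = 70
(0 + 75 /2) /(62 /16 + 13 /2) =300 /83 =3.61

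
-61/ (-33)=1.85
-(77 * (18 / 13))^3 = -2662500456 / 2197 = -1211880.04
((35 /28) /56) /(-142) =-5 /31808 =-0.00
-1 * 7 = -7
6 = 6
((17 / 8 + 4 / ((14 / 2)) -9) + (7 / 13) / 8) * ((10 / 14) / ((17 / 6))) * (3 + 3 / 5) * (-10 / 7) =612900 / 75803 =8.09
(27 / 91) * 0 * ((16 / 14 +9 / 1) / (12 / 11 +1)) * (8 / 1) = 0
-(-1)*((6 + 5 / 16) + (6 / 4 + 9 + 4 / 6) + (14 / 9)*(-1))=2293 / 144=15.92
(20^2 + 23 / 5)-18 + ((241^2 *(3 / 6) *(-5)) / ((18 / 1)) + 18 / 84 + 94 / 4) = -9647179 / 1260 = -7656.49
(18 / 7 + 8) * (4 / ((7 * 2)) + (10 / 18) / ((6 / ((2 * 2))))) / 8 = 1147 / 1323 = 0.87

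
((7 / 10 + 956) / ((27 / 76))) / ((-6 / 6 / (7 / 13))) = -1450.04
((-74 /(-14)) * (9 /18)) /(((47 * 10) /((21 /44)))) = 111 /41360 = 0.00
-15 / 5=-3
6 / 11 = 0.55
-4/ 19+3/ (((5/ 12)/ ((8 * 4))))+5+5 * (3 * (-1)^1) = 20918/ 95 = 220.19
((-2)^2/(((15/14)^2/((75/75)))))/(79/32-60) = -3584/59175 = -0.06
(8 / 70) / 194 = 2 / 3395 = 0.00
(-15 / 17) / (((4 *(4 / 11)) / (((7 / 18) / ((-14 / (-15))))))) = -275 / 1088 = -0.25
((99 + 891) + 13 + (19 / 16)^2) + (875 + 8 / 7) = 3369951 / 1792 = 1880.55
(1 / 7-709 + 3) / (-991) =4941 / 6937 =0.71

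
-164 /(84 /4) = -164 /21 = -7.81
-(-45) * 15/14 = 675/14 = 48.21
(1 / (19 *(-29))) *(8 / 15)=-8 / 8265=-0.00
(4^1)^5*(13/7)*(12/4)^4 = 154038.86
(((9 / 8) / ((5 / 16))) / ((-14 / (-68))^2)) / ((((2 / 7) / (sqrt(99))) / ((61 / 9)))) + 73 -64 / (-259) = 18971 / 259 + 211548 * sqrt(11) / 35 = 20119.69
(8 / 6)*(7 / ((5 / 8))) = 224 / 15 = 14.93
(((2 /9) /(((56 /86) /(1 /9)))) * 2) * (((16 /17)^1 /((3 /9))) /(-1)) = -688 /3213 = -0.21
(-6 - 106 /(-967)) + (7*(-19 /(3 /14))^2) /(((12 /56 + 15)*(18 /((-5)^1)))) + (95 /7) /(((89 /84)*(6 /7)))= -1478478087862 /1484844939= -995.71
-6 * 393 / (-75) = 31.44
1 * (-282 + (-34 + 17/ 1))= -299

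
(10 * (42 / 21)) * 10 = 200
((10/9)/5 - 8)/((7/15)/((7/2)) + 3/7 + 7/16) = -7.78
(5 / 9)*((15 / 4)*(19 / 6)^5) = 61902475 / 93312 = 663.39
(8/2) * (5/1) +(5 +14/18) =25.78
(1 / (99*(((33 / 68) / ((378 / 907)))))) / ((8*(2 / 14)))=833 / 109747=0.01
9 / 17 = 0.53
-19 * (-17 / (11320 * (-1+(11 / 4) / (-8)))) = -1292 / 60845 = -0.02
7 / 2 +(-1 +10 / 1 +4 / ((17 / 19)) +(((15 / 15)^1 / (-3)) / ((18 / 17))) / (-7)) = 17.02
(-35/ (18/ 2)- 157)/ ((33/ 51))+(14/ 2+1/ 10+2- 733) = -962821/ 990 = -972.55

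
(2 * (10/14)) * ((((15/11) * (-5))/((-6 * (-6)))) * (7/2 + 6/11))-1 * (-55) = 547895/10164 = 53.91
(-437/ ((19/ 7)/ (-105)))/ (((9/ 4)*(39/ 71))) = 1600340/ 117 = 13678.12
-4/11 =-0.36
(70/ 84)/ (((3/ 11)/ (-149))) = -8195/ 18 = -455.28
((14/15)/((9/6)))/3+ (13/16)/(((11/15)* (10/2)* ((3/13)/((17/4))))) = 4.29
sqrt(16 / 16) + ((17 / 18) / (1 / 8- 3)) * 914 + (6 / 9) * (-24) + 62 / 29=-313.11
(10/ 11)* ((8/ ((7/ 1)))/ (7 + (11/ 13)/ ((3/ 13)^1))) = 15/ 154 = 0.10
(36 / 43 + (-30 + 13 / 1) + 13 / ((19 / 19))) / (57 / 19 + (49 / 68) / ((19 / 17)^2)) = -196384 / 222095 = -0.88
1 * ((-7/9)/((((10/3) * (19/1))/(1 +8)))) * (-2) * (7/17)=0.09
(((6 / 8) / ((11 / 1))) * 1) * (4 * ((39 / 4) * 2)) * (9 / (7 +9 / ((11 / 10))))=1053 / 334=3.15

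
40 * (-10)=-400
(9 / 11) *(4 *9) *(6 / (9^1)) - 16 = 40 / 11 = 3.64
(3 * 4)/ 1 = 12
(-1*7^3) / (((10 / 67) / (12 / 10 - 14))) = 735392 / 25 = 29415.68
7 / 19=0.37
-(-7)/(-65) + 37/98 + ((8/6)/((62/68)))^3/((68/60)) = 5173677361/1707918030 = 3.03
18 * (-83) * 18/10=-13446/5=-2689.20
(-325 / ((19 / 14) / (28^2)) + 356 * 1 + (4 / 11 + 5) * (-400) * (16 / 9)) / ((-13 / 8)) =2877260512 / 24453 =117664.93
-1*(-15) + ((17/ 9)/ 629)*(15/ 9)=15.01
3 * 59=177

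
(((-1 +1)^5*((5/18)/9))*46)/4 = 0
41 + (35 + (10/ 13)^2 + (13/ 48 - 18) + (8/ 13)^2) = 480565/ 8112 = 59.24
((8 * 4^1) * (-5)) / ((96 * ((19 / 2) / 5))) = -50 / 57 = -0.88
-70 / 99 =-0.71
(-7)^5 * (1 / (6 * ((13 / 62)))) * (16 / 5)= -8336272 / 195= -42750.11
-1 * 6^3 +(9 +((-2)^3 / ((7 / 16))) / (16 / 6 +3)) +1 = -24898 / 119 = -209.23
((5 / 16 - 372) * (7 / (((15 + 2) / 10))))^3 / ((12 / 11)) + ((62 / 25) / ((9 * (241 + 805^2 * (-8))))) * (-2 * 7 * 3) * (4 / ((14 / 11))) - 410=-3286190355.58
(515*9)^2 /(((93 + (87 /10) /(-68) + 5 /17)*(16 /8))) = 7304296500 /63353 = 115295.20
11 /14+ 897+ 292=16657 /14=1189.79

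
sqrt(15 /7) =sqrt(105) /7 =1.46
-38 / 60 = -19 / 30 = -0.63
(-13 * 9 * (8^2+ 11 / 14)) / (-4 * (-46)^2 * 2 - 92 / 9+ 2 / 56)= 1910142 / 4268423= 0.45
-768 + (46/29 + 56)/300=-667993/870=-767.81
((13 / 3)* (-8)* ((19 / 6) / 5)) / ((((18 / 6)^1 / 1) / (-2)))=1976 / 135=14.64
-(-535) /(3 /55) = 29425 /3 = 9808.33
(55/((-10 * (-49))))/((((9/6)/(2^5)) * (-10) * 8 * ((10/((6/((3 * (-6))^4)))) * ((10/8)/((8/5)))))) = -44/200930625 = -0.00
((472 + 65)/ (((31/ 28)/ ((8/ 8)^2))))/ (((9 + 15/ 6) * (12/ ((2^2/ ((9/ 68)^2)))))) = 46350976/ 57753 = 802.57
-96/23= -4.17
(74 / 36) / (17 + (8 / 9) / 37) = 1369 / 11338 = 0.12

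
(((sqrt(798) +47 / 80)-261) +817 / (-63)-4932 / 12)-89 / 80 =-1727443 / 2520 +sqrt(798) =-657.24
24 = 24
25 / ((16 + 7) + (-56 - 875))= -0.03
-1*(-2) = 2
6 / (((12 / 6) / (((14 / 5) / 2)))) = 21 / 5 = 4.20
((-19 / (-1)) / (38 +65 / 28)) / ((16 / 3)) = 399 / 4516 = 0.09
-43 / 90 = -0.48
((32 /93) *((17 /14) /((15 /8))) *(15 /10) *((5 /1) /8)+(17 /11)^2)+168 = 13438123 /78771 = 170.60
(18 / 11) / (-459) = -2 / 561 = -0.00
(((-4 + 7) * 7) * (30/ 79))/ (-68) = -315/ 2686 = -0.12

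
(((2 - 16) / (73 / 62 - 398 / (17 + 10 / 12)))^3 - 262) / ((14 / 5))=-1052343785924209 / 11258902960025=-93.47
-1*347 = -347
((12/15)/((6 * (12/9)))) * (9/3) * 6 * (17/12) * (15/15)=51/20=2.55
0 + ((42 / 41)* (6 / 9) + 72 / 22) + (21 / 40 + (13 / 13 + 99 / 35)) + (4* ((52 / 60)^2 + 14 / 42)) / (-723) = 34113967759 / 4108519800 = 8.30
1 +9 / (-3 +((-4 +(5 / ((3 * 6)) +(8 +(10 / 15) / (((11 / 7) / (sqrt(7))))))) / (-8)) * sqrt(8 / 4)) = -1.28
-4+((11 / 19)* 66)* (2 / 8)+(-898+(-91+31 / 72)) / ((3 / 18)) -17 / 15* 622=-2519703 / 380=-6630.80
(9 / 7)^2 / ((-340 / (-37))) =2997 / 16660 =0.18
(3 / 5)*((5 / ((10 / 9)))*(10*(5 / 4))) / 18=15 / 8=1.88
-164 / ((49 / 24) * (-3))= 1312 / 49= 26.78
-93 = -93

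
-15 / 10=-3 / 2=-1.50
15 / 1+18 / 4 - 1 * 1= 37 / 2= 18.50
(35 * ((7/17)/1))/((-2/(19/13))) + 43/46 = -48781/5083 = -9.60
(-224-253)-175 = -652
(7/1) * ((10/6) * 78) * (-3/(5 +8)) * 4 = -840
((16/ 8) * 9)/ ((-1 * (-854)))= 9/ 427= 0.02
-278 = -278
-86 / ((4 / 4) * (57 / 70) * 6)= -17.60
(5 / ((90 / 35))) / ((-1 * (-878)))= 35 / 15804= 0.00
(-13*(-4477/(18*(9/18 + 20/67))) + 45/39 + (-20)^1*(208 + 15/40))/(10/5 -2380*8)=2930833/476673444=0.01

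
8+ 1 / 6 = 49 / 6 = 8.17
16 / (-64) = -1 / 4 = -0.25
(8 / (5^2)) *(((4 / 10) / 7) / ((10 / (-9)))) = -0.02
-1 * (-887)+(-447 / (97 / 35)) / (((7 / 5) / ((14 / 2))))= 7814 / 97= 80.56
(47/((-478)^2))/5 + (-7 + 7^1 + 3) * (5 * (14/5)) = 42.00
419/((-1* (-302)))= 419/302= 1.39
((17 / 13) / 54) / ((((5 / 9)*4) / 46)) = 391 / 780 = 0.50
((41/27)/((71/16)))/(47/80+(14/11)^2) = 6350080/40960539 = 0.16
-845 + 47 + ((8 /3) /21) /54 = -1357394 /1701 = -798.00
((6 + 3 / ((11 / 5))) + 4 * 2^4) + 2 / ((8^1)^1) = 3151 / 44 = 71.61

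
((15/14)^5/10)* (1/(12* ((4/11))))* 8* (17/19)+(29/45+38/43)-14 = -968108897867/79092397440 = -12.24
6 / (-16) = -3 / 8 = -0.38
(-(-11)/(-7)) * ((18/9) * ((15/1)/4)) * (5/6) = -275/28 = -9.82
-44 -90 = -134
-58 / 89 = -0.65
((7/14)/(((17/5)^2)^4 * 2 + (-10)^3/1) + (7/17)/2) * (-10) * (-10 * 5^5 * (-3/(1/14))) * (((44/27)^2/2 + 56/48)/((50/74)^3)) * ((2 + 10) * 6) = -1632307062058292931640/1037408075973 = -1573447421.38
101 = 101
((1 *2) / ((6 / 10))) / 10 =1 / 3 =0.33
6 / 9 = 2 / 3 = 0.67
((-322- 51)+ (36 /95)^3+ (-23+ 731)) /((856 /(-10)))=-287267281 /73391300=-3.91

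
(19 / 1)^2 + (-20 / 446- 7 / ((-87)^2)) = 609249956 / 1687887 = 360.95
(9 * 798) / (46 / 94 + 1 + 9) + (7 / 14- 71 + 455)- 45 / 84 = 14751755 / 13804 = 1068.66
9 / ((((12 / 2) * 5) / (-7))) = -21 / 10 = -2.10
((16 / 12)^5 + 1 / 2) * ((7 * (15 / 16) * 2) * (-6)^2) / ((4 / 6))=80185 / 24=3341.04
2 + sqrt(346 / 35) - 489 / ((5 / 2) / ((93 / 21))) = -30248 / 35 + sqrt(12110) / 35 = -861.08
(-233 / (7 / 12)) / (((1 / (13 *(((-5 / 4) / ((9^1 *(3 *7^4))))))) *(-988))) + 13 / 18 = 8301493 / 11495988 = 0.72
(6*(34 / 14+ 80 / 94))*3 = 19422 / 329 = 59.03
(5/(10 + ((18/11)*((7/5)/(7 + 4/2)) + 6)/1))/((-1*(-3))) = 275/2682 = 0.10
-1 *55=-55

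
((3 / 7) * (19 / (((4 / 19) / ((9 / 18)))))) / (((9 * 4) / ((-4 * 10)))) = -1805 / 84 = -21.49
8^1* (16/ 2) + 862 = 926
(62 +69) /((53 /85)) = 11135 /53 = 210.09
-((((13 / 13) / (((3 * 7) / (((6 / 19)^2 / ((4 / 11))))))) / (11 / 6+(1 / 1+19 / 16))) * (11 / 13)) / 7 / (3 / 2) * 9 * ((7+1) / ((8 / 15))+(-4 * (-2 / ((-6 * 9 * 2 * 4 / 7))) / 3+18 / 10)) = -536272 / 13586235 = -0.04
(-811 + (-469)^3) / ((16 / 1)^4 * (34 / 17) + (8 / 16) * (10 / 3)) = -787.06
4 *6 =24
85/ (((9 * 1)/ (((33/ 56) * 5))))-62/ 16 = 23.95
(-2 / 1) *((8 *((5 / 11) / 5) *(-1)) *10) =160 / 11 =14.55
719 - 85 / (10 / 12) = 617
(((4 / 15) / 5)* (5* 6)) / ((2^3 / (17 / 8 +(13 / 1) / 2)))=69 / 40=1.72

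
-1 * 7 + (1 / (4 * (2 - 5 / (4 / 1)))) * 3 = -6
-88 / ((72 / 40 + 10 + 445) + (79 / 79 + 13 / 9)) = -0.19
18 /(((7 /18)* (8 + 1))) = 36 /7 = 5.14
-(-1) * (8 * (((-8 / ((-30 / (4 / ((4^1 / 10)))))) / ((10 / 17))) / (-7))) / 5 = -1.04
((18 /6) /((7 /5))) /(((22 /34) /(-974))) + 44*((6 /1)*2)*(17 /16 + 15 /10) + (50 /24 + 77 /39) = -7481581 /4004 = -1868.53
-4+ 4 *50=196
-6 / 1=-6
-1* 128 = -128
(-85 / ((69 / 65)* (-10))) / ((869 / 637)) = 703885 / 119922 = 5.87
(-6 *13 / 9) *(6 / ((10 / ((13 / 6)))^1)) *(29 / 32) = -4901 / 480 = -10.21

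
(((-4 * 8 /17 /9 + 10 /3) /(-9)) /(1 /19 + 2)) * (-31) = 281542 /53703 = 5.24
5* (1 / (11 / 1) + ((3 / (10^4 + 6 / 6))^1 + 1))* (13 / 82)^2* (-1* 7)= -710066175 / 739713964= -0.96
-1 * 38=-38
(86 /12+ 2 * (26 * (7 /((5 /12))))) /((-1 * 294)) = -26423 /8820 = -3.00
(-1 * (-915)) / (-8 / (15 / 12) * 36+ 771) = 1525 / 901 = 1.69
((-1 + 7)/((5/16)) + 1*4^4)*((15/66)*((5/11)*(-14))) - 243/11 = -50833/121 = -420.11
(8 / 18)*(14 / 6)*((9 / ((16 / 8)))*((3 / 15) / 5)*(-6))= -28 / 25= -1.12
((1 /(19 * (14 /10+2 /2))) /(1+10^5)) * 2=5 /11400114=0.00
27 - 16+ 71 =82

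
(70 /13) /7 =10 /13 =0.77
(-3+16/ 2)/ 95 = 0.05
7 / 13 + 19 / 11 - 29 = -3823 / 143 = -26.73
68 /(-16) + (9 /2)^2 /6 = -7 /8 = -0.88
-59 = -59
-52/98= -26/49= -0.53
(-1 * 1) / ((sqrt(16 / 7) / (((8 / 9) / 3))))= -2 * sqrt(7) / 27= -0.20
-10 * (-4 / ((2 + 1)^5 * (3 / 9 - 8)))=-40 / 1863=-0.02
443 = 443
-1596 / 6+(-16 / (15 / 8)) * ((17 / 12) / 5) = -60394 / 225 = -268.42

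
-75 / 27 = -25 / 9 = -2.78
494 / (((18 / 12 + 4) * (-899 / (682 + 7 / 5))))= -3375996 / 49445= -68.28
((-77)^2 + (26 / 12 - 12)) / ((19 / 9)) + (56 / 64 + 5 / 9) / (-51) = 195614663 / 69768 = 2803.79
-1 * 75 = -75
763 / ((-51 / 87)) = -1301.59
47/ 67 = 0.70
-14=-14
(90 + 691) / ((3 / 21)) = 5467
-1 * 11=-11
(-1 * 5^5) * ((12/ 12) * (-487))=1521875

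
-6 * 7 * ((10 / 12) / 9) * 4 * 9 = -140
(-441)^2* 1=194481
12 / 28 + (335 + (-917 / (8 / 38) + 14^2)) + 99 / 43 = -4601711 / 1204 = -3822.02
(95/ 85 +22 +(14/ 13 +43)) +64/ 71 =1068494/ 15691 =68.10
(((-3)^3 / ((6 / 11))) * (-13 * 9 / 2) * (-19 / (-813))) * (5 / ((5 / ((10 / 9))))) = 40755 / 542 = 75.19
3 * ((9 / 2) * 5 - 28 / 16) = 249 / 4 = 62.25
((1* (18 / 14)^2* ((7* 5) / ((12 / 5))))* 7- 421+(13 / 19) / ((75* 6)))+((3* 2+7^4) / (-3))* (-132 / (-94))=-1108245503 / 803700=-1378.93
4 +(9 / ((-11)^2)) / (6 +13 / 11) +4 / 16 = 14809 / 3476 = 4.26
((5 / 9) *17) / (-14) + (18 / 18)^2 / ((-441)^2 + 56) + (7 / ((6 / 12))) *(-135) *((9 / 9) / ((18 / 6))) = -2208411797 / 3501666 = -630.67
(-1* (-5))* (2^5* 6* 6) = 5760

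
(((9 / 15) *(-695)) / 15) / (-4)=139 / 20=6.95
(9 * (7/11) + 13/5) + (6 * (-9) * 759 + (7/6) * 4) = -6760546/165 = -40973.01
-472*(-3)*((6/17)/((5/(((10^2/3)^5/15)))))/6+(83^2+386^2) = 189443960935/4131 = 45859104.56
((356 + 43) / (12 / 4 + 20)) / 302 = 399 / 6946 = 0.06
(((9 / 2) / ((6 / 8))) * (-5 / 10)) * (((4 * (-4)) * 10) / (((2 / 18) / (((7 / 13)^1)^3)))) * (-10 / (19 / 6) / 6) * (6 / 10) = -8890560 / 41743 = -212.98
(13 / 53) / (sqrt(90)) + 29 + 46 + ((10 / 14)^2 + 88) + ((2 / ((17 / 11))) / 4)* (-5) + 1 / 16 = 13* sqrt(10) / 1590 + 2158537 / 13328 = 161.98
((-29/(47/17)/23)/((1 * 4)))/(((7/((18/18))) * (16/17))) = -8381/484288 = -0.02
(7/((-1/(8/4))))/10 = -7/5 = -1.40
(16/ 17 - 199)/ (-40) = 3367/ 680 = 4.95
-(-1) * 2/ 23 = 2/ 23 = 0.09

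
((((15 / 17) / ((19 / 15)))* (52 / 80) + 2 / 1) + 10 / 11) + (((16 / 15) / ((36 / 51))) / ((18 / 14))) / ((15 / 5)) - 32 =-487746163 / 17267580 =-28.25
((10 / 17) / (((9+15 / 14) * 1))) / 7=20 / 2397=0.01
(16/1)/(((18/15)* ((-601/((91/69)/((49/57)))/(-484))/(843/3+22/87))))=117008800480/25254621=4633.16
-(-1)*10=10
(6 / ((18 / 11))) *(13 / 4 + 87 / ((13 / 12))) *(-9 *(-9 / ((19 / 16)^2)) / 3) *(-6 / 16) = -10323720 / 4693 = -2199.81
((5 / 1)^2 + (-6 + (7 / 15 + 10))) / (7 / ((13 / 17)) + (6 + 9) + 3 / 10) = 676 / 561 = 1.20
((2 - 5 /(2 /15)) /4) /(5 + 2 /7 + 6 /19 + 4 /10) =-47215 /31928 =-1.48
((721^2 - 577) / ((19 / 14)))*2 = 14539392 / 19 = 765231.16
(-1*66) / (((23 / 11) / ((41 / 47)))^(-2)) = -7011366 / 18491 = -379.18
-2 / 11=-0.18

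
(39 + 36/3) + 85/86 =51.99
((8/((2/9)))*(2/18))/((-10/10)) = -4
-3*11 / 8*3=-99 / 8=-12.38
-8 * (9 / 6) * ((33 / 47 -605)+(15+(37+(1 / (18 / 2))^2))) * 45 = 42051020 / 141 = 298234.18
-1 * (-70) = 70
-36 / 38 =-18 / 19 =-0.95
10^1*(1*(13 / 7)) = 130 / 7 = 18.57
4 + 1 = 5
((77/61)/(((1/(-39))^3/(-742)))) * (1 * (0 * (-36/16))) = 0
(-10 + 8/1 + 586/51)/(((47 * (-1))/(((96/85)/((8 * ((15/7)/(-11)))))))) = 149072/1018725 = 0.15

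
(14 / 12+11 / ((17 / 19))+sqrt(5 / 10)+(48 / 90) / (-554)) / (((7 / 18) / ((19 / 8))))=171*sqrt(2) / 56+108383733 / 1318520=86.52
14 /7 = 2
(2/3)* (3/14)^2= 0.03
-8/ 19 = -0.42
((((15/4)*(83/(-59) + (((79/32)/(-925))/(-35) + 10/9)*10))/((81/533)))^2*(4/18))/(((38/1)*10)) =80977145442078363437089/2414416362611936256000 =33.54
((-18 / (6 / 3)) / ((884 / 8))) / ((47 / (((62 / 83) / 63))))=-124 / 6034847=-0.00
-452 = -452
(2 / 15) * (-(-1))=2 / 15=0.13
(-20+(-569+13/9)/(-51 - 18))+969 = 594437/621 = 957.23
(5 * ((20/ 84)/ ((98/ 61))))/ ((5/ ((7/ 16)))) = 305/ 4704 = 0.06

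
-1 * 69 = -69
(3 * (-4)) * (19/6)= -38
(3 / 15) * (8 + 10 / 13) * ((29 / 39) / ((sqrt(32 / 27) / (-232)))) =-95874 * sqrt(6) / 845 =-277.92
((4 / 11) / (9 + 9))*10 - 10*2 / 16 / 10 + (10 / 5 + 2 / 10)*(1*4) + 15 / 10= 10.38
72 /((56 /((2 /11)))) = 18 /77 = 0.23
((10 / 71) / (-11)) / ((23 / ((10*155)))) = -15500 / 17963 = -0.86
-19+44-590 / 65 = 207 / 13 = 15.92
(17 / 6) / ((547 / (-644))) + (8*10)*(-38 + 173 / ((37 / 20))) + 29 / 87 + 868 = 322169177 / 60717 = 5306.08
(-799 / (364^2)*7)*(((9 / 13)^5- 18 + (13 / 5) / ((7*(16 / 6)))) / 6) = 490133918609 / 3935586986240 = 0.12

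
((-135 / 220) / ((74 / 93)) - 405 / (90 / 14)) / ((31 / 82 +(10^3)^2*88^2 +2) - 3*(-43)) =-8513199 / 1033793041538444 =-0.00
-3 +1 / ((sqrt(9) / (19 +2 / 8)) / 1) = 41 / 12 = 3.42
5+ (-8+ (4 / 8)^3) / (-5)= 263 / 40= 6.58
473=473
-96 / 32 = -3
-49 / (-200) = 49 / 200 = 0.24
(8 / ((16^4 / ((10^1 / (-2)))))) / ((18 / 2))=-5 / 73728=-0.00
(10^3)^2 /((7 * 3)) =1000000 /21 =47619.05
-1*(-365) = 365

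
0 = 0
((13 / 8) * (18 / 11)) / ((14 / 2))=117 / 308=0.38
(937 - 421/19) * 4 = 69528/19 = 3659.37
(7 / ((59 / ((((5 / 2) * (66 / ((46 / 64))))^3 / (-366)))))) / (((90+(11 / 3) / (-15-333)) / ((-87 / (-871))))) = -15597978181632000 / 3583238135207107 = -4.35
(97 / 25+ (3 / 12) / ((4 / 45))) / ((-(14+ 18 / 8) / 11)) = -29447 / 6500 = -4.53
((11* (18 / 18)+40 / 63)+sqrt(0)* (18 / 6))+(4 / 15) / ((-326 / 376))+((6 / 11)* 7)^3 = 4578161953 / 68340195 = 66.99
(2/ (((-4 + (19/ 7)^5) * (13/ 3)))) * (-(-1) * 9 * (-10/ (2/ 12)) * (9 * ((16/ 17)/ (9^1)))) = -290424960/ 177453497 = -1.64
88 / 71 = 1.24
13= 13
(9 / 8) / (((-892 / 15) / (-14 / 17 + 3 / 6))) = 1485 / 242624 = 0.01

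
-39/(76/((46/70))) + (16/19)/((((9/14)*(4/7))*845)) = -0.33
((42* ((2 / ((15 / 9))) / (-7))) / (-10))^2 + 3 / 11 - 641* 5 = -22028936 / 6875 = -3204.21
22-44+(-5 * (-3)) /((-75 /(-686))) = 576 /5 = 115.20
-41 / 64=-0.64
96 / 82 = 48 / 41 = 1.17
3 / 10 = 0.30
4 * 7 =28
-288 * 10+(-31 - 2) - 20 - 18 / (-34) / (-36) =-199445 / 68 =-2933.01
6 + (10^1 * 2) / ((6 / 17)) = 188 / 3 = 62.67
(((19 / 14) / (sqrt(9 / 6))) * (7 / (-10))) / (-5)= 19 * sqrt(6) / 300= 0.16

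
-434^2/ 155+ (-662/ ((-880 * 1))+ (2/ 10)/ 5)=-2671697/ 2200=-1214.41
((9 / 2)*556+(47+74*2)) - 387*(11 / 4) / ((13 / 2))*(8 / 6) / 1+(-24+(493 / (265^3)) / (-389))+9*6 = 236090207342216 / 94108873625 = 2508.69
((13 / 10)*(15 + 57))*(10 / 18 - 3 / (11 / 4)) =-50.11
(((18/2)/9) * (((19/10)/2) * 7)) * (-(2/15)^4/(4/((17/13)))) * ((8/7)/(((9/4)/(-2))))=20672/29615625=0.00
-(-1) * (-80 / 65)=-16 / 13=-1.23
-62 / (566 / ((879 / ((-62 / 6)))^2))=-6953769 / 8773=-792.63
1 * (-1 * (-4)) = 4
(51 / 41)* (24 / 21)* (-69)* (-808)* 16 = 363949056 / 287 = 1268115.18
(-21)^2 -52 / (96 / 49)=9947 / 24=414.46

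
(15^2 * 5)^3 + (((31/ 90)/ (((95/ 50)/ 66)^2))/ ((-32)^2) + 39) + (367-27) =65792267531587/ 46208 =1423828504.41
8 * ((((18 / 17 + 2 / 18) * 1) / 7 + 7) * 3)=61408 / 357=172.01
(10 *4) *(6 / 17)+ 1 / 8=1937 / 136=14.24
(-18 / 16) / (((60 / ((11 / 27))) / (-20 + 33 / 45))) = 3179 / 21600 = 0.15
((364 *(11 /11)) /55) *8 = 52.95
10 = 10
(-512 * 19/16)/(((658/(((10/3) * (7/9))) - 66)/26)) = -79040/939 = -84.17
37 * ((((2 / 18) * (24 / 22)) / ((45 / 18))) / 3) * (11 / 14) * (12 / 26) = 296 / 1365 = 0.22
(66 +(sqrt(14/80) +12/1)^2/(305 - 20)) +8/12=67.21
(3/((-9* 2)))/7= -1/42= -0.02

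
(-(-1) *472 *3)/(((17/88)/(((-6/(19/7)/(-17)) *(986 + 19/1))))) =5259703680/5491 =957877.20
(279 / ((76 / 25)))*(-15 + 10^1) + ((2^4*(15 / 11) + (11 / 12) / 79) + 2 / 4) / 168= -2181426965 / 4755168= -458.75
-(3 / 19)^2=-9 / 361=-0.02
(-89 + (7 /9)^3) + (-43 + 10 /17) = -1622755 /12393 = -130.94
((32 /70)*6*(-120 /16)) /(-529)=144 /3703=0.04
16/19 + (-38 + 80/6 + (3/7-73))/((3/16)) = -619760/1197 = -517.76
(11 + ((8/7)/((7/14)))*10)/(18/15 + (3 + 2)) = 1185/217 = 5.46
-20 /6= -10 /3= -3.33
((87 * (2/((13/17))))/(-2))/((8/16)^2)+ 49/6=-34859/78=-446.91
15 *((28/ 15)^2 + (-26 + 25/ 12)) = -18389/ 60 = -306.48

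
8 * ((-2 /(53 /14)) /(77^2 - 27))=-112 /156403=-0.00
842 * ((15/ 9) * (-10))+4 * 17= -41896/ 3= -13965.33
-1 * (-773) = 773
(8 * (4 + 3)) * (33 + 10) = 2408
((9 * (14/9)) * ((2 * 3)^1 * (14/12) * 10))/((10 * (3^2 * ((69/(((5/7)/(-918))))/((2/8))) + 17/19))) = -9310/303281411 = -0.00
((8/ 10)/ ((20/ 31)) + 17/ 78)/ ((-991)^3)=-0.00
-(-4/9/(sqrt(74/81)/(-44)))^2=-15488/37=-418.59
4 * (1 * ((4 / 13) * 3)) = 48 / 13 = 3.69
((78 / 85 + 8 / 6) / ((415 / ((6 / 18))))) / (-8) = -287 / 1269900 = -0.00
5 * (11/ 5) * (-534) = -5874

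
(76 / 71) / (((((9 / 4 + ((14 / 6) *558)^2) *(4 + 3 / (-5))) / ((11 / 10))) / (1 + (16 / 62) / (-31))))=1593416 / 7865261999775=0.00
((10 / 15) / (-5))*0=0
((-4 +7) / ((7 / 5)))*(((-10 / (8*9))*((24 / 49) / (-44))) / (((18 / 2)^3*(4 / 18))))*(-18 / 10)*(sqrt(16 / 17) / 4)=-5*sqrt(17) / 2309076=-0.00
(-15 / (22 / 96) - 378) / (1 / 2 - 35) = 3252 / 253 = 12.85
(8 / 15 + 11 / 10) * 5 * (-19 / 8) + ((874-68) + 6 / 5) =189073 / 240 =787.80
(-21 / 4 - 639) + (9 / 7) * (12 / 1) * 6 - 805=-1356.68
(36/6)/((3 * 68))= 1/34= 0.03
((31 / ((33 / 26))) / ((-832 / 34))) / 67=-527 / 35376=-0.01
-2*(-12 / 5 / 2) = 12 / 5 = 2.40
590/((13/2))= 90.77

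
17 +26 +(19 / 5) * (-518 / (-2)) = 5136 / 5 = 1027.20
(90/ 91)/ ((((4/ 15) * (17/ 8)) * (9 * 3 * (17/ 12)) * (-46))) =-600/ 604877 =-0.00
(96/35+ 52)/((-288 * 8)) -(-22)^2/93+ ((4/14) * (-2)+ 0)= -3624449/624960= -5.80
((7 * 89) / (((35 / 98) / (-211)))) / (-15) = 1840342 / 75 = 24537.89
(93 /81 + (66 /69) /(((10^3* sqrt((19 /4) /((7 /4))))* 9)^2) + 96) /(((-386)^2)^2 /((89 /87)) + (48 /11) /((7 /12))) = 11782887155027681 /2632059222152003928000000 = 0.00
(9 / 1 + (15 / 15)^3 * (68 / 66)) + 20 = 991 / 33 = 30.03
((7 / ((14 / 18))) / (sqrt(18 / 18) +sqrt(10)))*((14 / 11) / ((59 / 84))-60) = 37764 / 649-37764*sqrt(10) / 649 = -125.82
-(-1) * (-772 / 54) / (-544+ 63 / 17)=0.03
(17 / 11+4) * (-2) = -122 / 11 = -11.09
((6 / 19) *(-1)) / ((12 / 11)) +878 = 33353 / 38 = 877.71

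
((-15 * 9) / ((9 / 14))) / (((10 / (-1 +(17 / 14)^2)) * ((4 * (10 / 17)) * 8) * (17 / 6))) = -837 / 4480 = -0.19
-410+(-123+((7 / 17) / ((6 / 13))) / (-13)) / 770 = -32213953 / 78540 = -410.16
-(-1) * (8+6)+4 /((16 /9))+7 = 93 /4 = 23.25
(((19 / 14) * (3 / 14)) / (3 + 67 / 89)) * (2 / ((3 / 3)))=5073 / 32732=0.15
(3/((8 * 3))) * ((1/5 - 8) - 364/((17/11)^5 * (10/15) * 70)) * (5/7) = -2201979/2839714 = -0.78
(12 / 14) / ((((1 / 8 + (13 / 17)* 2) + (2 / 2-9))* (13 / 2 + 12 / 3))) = -544 / 42287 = -0.01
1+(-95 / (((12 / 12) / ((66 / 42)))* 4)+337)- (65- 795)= 28859 / 28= 1030.68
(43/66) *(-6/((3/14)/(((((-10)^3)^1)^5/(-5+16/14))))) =-4214000000000000000/891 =-4729517396184062.85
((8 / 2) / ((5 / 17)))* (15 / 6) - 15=19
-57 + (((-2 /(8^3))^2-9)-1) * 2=-2523135 /32768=-77.00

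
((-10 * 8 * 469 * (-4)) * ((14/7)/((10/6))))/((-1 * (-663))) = 60032/221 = 271.64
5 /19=0.26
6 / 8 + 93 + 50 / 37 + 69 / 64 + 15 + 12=291689 / 2368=123.18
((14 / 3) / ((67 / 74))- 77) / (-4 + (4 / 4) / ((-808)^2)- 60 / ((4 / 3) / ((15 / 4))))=9428009024 / 22669233255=0.42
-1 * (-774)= 774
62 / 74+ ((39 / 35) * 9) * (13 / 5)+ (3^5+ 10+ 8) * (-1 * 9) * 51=-775524269 / 6475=-119772.09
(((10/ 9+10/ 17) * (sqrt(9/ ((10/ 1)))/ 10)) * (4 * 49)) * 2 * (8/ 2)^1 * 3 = 20384 * sqrt(10)/ 85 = 758.35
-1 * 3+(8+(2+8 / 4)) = 9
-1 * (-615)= 615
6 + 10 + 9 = 25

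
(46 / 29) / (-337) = -0.00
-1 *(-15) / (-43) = -15 / 43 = -0.35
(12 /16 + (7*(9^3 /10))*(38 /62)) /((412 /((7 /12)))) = 453551 /1021760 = 0.44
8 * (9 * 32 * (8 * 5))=92160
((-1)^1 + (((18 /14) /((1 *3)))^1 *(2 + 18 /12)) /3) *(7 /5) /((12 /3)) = -7 /40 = -0.18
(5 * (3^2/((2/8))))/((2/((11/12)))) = 165/2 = 82.50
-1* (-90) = 90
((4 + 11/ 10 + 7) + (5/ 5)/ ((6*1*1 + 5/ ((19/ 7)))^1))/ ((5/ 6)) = 14.67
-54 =-54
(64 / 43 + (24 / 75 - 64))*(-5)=310.96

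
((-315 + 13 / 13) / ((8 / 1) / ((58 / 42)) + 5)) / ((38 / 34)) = -154802 / 5947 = -26.03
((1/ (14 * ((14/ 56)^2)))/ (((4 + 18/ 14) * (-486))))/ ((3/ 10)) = -40/ 26973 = -0.00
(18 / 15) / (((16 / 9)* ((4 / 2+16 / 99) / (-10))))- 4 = -6097 / 856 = -7.12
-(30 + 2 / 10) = -151 / 5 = -30.20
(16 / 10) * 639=5112 / 5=1022.40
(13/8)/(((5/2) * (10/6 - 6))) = -3/20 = -0.15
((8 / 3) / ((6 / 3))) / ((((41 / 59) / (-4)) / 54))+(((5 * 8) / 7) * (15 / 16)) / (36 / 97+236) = -414.42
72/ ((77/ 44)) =288/ 7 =41.14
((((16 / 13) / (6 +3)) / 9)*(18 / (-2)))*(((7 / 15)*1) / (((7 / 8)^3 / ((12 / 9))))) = -32768 / 257985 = -0.13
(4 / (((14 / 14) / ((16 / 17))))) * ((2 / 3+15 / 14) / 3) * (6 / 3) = 4672 / 1071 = 4.36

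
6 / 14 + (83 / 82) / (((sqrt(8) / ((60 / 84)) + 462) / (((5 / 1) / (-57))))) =2075 * sqrt(2) / 1781364228 + 254366479 / 593788076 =0.43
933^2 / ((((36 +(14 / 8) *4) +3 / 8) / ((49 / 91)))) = 48747384 / 4511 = 10806.34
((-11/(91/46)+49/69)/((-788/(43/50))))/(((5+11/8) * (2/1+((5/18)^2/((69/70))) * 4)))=7071651/19699621760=0.00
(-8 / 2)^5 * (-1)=1024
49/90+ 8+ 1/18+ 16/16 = 48/5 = 9.60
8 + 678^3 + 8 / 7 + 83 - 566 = 2181656947 / 7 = 311665278.14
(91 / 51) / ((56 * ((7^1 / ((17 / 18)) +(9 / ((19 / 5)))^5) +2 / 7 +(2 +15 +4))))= 225325009 / 729953399040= 0.00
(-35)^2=1225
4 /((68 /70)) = 70 /17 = 4.12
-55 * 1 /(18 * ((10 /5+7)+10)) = -55 /342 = -0.16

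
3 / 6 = 0.50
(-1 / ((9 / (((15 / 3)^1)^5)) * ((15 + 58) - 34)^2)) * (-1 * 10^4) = 31250000 / 13689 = 2282.85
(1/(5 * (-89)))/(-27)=1/12015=0.00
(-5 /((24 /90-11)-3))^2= 5625 /42436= 0.13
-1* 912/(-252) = 76/21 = 3.62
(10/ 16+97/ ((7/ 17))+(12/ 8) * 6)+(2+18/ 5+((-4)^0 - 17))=65743/ 280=234.80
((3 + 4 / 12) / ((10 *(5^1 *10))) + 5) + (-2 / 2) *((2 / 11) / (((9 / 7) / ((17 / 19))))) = 458977 / 94050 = 4.88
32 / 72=4 / 9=0.44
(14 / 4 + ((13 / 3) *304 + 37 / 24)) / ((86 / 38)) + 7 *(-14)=167289 / 344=486.31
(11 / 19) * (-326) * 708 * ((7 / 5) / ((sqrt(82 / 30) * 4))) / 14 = -317361 * sqrt(615) / 3895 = -2020.62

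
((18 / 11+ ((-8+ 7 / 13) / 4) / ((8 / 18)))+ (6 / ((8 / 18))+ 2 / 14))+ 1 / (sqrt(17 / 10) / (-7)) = 177491 / 16016 - 7 *sqrt(170) / 17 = 5.71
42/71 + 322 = 22904/71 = 322.59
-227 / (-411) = 227 / 411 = 0.55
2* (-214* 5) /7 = -2140 /7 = -305.71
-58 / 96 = -0.60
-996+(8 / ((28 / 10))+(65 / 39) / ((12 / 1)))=-250237 / 252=-993.00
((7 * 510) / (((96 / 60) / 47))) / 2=419475 / 8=52434.38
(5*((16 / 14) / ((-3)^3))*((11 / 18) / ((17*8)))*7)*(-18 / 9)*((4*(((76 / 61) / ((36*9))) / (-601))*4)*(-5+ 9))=-66880 / 12267173871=-0.00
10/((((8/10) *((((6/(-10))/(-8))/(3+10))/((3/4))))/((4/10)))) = 650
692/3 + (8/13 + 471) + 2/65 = 136951/195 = 702.31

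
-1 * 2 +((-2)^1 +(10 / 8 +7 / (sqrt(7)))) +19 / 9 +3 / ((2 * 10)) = -22 / 45 +sqrt(7) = 2.16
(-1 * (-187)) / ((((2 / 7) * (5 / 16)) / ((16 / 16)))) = 10472 / 5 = 2094.40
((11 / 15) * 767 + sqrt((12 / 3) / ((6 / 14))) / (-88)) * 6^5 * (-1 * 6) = -131212224 / 5 + 3888 * sqrt(21) / 11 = -26240825.07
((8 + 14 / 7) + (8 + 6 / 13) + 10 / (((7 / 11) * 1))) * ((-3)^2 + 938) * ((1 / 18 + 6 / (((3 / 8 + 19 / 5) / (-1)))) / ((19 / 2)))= -12231291010 / 2598687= -4706.72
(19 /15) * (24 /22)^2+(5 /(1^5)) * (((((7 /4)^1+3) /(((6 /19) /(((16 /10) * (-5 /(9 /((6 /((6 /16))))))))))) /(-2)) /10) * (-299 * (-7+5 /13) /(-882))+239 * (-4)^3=-111041481556 /7203735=-15414.43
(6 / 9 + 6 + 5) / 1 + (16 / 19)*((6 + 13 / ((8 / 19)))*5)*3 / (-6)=-3760 / 57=-65.96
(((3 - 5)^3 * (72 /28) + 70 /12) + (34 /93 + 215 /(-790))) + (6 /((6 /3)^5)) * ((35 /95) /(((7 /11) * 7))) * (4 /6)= -114399503 /7817208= -14.63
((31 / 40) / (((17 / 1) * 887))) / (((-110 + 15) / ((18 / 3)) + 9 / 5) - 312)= -93 / 589950796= -0.00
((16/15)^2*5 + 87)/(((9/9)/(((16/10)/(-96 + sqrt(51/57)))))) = -20287744/13131525 - 33368*sqrt(323)/39394575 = -1.56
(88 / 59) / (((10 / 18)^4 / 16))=9237888 / 36875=250.52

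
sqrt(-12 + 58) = sqrt(46) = 6.78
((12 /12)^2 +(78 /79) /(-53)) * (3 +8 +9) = 82180 /4187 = 19.63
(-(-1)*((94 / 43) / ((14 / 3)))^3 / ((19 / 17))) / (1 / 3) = 142964271 / 518147119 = 0.28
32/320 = 0.10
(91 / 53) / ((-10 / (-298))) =13559 / 265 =51.17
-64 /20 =-16 /5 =-3.20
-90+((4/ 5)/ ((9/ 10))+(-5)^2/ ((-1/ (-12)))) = 1898/ 9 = 210.89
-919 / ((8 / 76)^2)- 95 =-332139 / 4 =-83034.75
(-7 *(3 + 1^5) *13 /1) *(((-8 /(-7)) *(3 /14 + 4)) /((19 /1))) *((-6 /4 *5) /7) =92040 /931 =98.86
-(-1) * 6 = 6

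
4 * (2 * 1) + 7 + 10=25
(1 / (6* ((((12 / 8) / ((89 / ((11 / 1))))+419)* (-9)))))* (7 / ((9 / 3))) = -623 / 6043815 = -0.00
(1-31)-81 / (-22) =-579 / 22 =-26.32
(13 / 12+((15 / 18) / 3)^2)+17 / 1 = 1471 / 81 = 18.16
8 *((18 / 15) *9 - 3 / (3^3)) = 3848 / 45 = 85.51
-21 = -21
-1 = -1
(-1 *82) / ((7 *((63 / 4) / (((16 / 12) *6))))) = -2624 / 441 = -5.95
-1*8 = -8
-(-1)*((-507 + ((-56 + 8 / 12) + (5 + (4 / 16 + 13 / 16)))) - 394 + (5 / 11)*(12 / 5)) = -501167 / 528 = -949.18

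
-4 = -4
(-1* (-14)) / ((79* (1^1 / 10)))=140 / 79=1.77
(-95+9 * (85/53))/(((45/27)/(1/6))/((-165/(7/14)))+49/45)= -1056825/13886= -76.11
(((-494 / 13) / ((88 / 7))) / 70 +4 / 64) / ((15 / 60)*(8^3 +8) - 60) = 17 / 61600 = 0.00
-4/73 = -0.05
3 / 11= 0.27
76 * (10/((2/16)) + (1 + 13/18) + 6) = 6666.89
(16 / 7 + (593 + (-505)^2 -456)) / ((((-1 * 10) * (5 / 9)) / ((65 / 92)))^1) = -20897955 / 644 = -32450.24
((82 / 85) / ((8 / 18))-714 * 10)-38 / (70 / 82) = -8546989 / 1190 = -7182.34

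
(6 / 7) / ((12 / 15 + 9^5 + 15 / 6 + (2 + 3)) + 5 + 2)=20 / 1378167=0.00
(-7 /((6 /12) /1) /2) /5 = -7 /5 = -1.40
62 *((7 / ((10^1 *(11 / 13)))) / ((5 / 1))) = 2821 / 275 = 10.26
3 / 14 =0.21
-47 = -47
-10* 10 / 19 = -100 / 19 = -5.26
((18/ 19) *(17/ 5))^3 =28652616/ 857375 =33.42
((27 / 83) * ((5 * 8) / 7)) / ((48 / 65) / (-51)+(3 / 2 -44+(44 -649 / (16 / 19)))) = -19094400 / 7901304271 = -0.00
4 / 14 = 0.29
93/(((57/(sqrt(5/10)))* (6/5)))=155* sqrt(2)/228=0.96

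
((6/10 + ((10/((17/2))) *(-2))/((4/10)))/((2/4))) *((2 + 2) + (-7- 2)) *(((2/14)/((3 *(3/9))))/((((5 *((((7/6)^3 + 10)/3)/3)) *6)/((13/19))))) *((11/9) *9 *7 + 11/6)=298177308/28296415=10.54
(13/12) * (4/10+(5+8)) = 871/60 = 14.52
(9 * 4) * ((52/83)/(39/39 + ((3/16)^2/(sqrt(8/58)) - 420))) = -205617364992/3819847616105 - 8626176 * sqrt(29)/3819847616105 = -0.05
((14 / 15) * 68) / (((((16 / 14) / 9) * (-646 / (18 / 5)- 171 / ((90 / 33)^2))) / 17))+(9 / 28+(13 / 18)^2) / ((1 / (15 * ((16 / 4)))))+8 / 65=19546302292 / 2238216435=8.73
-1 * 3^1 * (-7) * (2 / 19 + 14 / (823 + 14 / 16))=107170 / 41743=2.57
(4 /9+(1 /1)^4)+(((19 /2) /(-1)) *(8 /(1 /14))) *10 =-95747 /9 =-10638.56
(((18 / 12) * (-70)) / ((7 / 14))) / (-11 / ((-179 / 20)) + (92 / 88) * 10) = -82698 / 4601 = -17.97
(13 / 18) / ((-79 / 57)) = -247 / 474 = -0.52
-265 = -265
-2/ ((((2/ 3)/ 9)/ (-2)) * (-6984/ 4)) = -3/ 97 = -0.03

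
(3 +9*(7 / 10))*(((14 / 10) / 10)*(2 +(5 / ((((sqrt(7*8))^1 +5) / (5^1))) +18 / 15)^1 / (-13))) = 93849 / 32500-21*sqrt(14) / 130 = 2.28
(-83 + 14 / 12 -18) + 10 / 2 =-569 / 6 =-94.83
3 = 3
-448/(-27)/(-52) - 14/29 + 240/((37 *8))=3376/376623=0.01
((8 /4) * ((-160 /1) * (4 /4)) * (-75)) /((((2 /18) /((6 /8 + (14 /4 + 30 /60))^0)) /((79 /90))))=189600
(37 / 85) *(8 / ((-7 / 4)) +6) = 74 / 119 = 0.62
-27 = -27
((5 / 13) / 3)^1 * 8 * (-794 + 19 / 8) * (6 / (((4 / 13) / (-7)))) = 221655 / 2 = 110827.50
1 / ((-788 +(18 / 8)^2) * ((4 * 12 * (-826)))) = 1 / 31041906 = 0.00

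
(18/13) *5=90/13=6.92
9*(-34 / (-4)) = 153 / 2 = 76.50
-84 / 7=-12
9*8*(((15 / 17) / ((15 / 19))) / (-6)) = -228 / 17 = -13.41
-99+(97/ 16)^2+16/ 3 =-43709/ 768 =-56.91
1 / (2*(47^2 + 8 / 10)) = 5 / 22098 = 0.00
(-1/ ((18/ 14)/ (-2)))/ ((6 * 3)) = 7/ 81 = 0.09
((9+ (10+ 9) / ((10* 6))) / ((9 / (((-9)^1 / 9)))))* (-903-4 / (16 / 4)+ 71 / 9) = 901667 / 972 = 927.64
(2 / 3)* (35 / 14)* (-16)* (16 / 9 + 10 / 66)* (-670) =10237600 / 297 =34470.03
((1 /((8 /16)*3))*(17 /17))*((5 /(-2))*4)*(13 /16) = -65 /12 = -5.42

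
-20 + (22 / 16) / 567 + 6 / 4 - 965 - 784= -8017369 / 4536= -1767.50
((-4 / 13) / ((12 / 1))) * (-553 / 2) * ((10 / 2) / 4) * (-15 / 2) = -13825 / 208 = -66.47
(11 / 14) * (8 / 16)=11 / 28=0.39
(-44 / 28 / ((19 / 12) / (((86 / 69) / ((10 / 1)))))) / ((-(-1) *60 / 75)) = -473 / 3059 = -0.15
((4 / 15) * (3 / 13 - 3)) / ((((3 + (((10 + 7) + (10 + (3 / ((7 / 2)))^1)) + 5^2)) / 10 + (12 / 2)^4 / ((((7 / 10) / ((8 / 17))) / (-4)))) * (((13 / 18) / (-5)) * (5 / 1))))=-205632 / 699753457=-0.00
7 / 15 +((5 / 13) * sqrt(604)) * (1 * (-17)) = 7 / 15 - 170 * sqrt(151) / 13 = -160.23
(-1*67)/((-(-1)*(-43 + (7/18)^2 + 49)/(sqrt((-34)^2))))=-738072/1993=-370.33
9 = 9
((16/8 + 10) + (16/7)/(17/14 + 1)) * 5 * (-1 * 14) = -28280/31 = -912.26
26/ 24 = 13/ 12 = 1.08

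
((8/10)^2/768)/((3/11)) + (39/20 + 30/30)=10631/3600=2.95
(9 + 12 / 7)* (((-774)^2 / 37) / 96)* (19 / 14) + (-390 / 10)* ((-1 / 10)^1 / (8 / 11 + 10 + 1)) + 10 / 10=15303469917 / 6236720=2453.77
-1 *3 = -3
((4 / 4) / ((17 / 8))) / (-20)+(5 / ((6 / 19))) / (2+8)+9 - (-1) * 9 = 19951 / 1020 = 19.56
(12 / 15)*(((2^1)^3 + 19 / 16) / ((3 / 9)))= 441 / 20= 22.05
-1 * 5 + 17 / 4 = -3 / 4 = -0.75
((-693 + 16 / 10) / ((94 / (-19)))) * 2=65683 / 235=279.50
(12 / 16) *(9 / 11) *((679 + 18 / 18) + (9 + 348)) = 27999 / 44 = 636.34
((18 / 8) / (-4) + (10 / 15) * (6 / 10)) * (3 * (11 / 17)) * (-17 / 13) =33 / 80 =0.41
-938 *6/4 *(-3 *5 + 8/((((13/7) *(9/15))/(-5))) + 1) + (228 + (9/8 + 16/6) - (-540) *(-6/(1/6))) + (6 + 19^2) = 16025719/312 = 51364.48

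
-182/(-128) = 91/64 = 1.42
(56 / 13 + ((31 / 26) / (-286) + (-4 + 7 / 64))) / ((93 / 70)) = 573125 / 1844128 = 0.31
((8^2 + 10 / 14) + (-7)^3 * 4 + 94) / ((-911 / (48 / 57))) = 7152 / 6377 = 1.12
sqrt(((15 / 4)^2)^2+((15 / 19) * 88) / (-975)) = sqrt(77186693545) / 19760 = 14.06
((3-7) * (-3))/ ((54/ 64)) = 128/ 9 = 14.22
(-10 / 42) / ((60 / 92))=-23 / 63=-0.37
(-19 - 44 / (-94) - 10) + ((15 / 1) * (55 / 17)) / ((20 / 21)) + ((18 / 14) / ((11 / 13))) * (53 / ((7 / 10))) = 236812473 / 1722644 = 137.47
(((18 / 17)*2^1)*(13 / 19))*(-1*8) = -3744 / 323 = -11.59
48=48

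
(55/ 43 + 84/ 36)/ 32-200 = -412567/ 2064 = -199.89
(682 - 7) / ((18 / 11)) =825 / 2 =412.50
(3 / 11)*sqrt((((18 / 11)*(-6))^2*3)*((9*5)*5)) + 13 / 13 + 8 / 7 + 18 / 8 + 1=151 / 28 + 4860*sqrt(3) / 121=74.96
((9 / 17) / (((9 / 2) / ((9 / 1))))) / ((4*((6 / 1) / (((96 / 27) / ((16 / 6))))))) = 1 / 17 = 0.06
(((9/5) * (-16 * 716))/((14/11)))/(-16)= 35442/35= 1012.63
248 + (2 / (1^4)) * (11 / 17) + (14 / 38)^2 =1530751 / 6137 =249.43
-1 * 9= -9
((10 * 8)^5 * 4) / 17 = 13107200000 / 17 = 771011764.71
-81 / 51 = -27 / 17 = -1.59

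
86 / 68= 1.26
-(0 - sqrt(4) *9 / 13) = 18 / 13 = 1.38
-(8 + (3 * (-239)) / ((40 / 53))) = 37681 / 40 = 942.02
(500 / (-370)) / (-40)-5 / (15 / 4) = -577 / 444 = -1.30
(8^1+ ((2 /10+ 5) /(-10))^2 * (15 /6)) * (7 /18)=1687 /500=3.37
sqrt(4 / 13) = 2 * sqrt(13) / 13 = 0.55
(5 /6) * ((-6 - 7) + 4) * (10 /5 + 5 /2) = -135 /4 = -33.75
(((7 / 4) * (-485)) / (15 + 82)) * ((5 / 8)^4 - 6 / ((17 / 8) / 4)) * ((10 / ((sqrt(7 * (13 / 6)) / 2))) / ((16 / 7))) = 135766225 * sqrt(546) / 14483456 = 219.04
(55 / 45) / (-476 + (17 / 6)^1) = -22 / 8517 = -0.00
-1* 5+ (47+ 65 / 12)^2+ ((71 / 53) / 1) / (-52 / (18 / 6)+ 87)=4374570589 / 1595088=2742.53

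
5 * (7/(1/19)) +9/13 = 8654/13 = 665.69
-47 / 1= -47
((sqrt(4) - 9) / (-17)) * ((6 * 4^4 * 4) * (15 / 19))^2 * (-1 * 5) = -297271296000 / 6137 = -48439187.88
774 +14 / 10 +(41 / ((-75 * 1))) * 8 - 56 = 53627 / 75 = 715.03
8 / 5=1.60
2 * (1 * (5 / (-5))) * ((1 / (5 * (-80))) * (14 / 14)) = 1 / 200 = 0.00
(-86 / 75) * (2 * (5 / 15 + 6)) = -3268 / 225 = -14.52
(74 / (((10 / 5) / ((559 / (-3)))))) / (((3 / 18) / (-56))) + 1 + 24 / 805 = 2316497.03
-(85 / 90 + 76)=-1385 / 18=-76.94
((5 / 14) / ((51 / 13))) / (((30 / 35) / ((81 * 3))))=1755 / 68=25.81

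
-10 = -10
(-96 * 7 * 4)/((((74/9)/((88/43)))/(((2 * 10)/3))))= -7096320/1591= -4460.29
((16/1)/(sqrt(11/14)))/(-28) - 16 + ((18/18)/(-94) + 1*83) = 6297/94 - 4*sqrt(154)/77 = 66.34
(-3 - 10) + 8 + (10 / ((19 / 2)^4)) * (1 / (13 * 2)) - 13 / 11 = -115202884 / 18635903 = -6.18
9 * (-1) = -9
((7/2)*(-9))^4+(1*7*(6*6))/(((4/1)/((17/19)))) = 984616.43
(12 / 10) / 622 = 3 / 1555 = 0.00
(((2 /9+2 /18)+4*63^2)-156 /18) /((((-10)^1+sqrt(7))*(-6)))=47603*sqrt(7) /1674+238015 /837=359.60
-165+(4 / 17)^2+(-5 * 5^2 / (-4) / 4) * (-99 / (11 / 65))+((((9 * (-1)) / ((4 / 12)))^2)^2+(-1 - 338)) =2433919819 / 4624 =526366.74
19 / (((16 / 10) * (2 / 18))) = 855 / 8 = 106.88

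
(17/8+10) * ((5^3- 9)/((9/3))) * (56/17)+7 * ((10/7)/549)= 14413982/9333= 1544.41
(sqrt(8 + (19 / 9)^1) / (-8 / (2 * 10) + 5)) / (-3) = -0.23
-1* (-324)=324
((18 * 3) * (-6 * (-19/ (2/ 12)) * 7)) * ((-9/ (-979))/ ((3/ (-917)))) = -726533.76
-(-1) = 1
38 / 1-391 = -353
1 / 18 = 0.06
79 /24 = 3.29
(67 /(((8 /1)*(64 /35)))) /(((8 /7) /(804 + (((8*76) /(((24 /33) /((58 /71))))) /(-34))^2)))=4838.95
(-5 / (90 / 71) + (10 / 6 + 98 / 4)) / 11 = 200 / 99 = 2.02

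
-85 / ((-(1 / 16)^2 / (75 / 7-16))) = -805120 / 7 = -115017.14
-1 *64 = -64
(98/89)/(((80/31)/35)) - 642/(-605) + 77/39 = 301881211/16799640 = 17.97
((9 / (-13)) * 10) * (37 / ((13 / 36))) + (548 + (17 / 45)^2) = -55168859 / 342225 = -161.21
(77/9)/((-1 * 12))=-77/108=-0.71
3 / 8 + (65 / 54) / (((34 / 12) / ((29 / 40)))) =209 / 306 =0.68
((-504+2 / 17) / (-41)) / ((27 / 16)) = 137056 / 18819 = 7.28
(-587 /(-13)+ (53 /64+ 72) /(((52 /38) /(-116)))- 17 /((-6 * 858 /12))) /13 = -84130547 /178464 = -471.41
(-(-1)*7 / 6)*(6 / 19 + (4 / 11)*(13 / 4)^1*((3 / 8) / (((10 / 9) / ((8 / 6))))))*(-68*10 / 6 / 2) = -140539 / 2508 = -56.04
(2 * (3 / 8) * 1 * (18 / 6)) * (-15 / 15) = -9 / 4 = -2.25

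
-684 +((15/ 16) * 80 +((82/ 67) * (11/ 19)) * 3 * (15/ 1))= -734667/ 1273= -577.11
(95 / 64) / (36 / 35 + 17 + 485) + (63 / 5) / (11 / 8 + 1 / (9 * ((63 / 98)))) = 46016504891 / 5650821760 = 8.14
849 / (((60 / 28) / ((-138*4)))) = -1093512 / 5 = -218702.40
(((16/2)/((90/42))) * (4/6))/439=0.01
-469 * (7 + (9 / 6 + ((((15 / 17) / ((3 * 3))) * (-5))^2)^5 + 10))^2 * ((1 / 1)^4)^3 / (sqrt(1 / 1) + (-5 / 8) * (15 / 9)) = 18198995638381546163865696029175909606122 / 4723699556917681191875375141408667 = 3852699.65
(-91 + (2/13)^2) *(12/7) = -184500/1183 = -155.96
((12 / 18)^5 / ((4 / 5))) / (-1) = -40 / 243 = -0.16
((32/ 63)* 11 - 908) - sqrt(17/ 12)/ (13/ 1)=-56852/ 63 - sqrt(51)/ 78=-902.50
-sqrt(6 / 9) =-sqrt(6) / 3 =-0.82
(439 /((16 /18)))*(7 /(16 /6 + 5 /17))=1410507 /1208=1167.64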